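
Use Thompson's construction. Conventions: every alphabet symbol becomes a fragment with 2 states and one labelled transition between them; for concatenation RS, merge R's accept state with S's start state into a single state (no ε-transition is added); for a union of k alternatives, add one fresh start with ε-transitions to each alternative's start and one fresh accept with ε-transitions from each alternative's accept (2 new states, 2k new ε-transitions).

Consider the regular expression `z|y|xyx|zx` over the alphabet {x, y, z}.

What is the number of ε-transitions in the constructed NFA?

8

Building bottom-up:
Each of the 7 symbol leaves contributes 0 ε-transitions.
  xyx — 0 ε-transitions
  zx — 0 ε-transitions
  z|y|xyx|zx — 8 ε-transitions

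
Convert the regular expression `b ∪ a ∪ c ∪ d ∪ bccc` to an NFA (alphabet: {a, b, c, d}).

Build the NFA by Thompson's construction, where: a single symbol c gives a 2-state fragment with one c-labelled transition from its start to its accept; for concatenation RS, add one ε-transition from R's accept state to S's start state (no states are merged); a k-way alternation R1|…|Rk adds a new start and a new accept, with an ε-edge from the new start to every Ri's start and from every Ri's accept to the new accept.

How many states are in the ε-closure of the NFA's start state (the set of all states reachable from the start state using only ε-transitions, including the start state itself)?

6

Let C(F) = |ε-closure(F.start)| within fragment F, and note whether F accepts ε. Symbol fragments have C = 1 and do not accept ε. Then:
  bccc — |ε-closure| equals the left operand's closure size = 1 (its accept is not ε-reachable, so the closure stops there)
  b ∪ a ∪ c ∪ d ∪ bccc — new start ε-reaches every alternative's start; none of them accept ε, so the new accept is not reached: |ε-closure| = 1 + 1 + 1 + 1 + 1 + 1 = 6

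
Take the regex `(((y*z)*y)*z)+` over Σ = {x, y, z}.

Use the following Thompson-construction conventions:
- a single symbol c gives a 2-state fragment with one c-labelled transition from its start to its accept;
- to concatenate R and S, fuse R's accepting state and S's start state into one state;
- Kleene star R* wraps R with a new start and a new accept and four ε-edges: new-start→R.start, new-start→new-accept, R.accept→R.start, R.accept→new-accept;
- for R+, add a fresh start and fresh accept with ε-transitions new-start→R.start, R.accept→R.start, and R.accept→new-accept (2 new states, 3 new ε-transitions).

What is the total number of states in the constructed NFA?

13

Recursing over subexpressions:
Each of the 4 symbol leaves contributes a 2-state fragment.
  y* → 4 states
  y*z → 5 states
  (y*z)* → 7 states
  (y*z)*y → 8 states
  ((y*z)*y)* → 10 states
  ((y*z)*y)*z → 11 states
  (((y*z)*y)*z)+ → 13 states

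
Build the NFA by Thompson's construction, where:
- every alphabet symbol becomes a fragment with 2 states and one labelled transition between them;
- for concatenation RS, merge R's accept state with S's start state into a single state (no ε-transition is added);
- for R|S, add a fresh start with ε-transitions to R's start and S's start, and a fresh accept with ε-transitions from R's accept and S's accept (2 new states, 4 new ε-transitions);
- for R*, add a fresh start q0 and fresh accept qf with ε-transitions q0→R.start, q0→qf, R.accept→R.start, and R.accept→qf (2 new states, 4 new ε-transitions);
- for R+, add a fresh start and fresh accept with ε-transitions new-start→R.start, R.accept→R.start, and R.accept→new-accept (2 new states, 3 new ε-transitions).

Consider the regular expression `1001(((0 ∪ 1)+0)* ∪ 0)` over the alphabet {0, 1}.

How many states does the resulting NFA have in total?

19

By structural recursion:
Each of the 8 symbol leaves contributes a 2-state fragment.
  0 ∪ 1 : 6 states
  (0 ∪ 1)+ : 8 states
  (0 ∪ 1)+0 : 9 states
  ((0 ∪ 1)+0)* : 11 states
  ((0 ∪ 1)+0)* ∪ 0 : 15 states
  1001(((0 ∪ 1)+0)* ∪ 0) : 19 states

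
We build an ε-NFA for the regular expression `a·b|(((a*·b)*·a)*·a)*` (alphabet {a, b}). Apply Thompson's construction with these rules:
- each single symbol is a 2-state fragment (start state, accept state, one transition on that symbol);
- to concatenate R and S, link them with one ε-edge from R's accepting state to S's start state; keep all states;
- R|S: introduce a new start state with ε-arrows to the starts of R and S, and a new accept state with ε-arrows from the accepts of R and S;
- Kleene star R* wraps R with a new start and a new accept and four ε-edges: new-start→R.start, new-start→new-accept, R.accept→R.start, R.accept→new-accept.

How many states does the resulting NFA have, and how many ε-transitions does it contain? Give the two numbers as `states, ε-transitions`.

22, 24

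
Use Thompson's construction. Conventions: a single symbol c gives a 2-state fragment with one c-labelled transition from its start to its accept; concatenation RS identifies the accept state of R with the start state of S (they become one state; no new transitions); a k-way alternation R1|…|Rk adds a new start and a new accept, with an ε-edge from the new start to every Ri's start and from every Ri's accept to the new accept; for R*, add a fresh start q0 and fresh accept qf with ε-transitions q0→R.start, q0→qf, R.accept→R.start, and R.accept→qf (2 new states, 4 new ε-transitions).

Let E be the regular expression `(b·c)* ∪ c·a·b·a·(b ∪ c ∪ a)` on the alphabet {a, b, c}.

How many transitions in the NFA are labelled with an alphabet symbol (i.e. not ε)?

Bottom-up over the parse tree:
Each of the 9 symbol leaves contributes exactly 1 symbol transition.
  b·c = 2 symbol transitions
  (b·c)* = 2 symbol transitions
  b ∪ c ∪ a = 3 symbol transitions
  c·a·b·a·(b ∪ c ∪ a) = 7 symbol transitions
  (b·c)* ∪ c·a·b·a·(b ∪ c ∪ a) = 9 symbol transitions

9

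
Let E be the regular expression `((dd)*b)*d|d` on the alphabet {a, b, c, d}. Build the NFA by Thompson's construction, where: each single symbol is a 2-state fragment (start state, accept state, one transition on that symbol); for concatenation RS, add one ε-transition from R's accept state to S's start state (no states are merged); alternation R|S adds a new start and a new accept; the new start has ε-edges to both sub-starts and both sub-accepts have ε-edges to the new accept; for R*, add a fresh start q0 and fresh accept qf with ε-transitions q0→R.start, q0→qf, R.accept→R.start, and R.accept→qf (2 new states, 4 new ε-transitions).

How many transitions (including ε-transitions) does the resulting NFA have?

20

Recursing over subexpressions:
Each of the 5 symbol leaves contributes 1 transition (1 symbol, 0 ε).
  dd → 3 transitions (2 symbol, 1 ε)
  (dd)* → 7 transitions (2 symbol, 5 ε)
  (dd)*b → 9 transitions (3 symbol, 6 ε)
  ((dd)*b)* → 13 transitions (3 symbol, 10 ε)
  ((dd)*b)*d → 15 transitions (4 symbol, 11 ε)
  ((dd)*b)*d|d → 20 transitions (5 symbol, 15 ε)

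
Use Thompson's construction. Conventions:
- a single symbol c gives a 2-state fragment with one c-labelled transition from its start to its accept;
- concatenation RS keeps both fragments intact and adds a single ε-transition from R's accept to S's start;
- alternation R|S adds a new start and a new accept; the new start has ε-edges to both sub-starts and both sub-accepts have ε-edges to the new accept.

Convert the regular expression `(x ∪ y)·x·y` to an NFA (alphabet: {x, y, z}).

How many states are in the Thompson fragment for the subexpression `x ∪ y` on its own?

6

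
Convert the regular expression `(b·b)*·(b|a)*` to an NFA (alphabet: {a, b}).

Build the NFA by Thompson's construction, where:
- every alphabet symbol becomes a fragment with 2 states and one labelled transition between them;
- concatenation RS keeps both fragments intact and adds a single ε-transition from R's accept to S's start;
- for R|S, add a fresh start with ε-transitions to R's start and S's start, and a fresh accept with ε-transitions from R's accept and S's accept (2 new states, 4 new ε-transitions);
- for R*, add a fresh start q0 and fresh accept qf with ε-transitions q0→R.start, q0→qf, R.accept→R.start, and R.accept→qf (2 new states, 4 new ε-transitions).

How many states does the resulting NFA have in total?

By structural recursion:
Each of the 4 symbol leaves contributes a 2-state fragment.
  b·b → 4 states
  (b·b)* → 6 states
  b|a → 6 states
  (b|a)* → 8 states
  (b·b)*·(b|a)* → 14 states

14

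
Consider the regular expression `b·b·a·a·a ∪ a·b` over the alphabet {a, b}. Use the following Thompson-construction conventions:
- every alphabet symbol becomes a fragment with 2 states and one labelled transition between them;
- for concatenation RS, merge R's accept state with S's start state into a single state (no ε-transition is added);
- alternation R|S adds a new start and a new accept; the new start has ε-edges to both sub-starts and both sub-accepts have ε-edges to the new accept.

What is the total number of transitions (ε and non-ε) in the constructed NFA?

Per subexpression:
Each of the 7 symbol leaves contributes 1 transition (1 symbol, 0 ε).
  b·b·a·a·a — 5 transitions (5 symbol, 0 ε)
  a·b — 2 transitions (2 symbol, 0 ε)
  b·b·a·a·a ∪ a·b — 11 transitions (7 symbol, 4 ε)

11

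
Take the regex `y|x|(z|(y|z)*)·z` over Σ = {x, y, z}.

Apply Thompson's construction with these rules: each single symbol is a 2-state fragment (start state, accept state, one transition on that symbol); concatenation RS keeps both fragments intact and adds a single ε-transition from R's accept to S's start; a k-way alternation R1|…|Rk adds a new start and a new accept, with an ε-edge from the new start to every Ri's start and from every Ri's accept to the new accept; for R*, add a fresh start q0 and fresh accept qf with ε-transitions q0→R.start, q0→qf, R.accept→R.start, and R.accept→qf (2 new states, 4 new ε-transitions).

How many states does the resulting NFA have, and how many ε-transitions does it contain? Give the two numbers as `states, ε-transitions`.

20, 19

Recursing over subexpressions:
Each of the 6 symbol leaves contributes 2 states and 0 ε-transitions.
  y|z : 6 states, 4 ε-transitions
  (y|z)* : 8 states, 8 ε-transitions
  z|(y|z)* : 12 states, 12 ε-transitions
  (z|(y|z)*)·z : 14 states, 13 ε-transitions
  y|x|(z|(y|z)*)·z : 20 states, 19 ε-transitions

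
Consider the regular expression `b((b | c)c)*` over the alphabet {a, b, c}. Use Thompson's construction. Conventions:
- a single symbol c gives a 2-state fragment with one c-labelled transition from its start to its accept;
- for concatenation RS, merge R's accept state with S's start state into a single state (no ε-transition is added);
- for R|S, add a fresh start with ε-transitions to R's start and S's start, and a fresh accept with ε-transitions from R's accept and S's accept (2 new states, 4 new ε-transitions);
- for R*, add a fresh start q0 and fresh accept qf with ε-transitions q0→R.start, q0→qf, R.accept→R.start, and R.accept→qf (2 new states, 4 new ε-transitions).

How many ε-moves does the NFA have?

8

Building bottom-up:
Each of the 4 symbol leaves contributes 0 ε-transitions.
  b | c → 4 ε-transitions
  (b | c)c → 4 ε-transitions
  ((b | c)c)* → 8 ε-transitions
  b((b | c)c)* → 8 ε-transitions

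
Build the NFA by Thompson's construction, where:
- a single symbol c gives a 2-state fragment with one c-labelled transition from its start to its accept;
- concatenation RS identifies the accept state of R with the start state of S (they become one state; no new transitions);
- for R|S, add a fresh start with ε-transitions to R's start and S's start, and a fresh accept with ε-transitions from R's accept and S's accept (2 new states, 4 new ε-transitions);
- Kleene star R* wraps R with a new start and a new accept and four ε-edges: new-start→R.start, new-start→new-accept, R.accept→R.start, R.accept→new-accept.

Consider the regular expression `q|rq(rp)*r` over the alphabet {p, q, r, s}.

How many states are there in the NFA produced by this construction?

Per subexpression:
Each of the 6 symbol leaves contributes a 2-state fragment.
  rp — 3 states
  (rp)* — 5 states
  rq(rp)*r — 8 states
  q|rq(rp)*r — 12 states

12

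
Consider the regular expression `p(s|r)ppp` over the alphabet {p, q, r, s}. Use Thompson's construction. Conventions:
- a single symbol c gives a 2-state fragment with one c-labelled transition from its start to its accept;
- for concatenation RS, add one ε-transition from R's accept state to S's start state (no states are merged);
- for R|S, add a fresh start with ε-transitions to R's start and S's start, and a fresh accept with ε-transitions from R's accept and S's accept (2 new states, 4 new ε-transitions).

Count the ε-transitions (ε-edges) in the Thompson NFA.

8

By structural recursion:
Each of the 6 symbol leaves contributes 0 ε-transitions.
  s|r = 4 ε-transitions
  p(s|r)ppp = 8 ε-transitions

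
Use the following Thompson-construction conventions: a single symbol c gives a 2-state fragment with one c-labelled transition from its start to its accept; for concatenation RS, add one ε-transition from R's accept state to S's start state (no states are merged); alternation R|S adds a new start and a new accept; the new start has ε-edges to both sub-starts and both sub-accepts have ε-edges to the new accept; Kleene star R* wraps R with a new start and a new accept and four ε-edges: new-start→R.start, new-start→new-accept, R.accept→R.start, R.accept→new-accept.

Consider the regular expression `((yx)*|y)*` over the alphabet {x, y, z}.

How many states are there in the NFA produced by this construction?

Building bottom-up:
Each of the 3 symbol leaves contributes a 2-state fragment.
  yx = 4 states
  (yx)* = 6 states
  (yx)*|y = 10 states
  ((yx)*|y)* = 12 states

12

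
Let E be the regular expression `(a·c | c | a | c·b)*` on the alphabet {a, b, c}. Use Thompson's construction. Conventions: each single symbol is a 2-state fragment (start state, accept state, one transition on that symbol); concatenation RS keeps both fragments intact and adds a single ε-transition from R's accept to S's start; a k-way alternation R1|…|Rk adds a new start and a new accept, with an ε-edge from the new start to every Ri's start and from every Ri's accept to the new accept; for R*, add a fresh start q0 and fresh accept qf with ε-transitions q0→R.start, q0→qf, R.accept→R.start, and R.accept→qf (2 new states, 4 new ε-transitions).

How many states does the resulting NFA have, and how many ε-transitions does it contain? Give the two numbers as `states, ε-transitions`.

16, 14

Recursing over subexpressions:
Each of the 6 symbol leaves contributes 2 states and 0 ε-transitions.
  a·c → 4 states, 1 ε-transition
  c·b → 4 states, 1 ε-transition
  a·c | c | a | c·b → 14 states, 10 ε-transitions
  (a·c | c | a | c·b)* → 16 states, 14 ε-transitions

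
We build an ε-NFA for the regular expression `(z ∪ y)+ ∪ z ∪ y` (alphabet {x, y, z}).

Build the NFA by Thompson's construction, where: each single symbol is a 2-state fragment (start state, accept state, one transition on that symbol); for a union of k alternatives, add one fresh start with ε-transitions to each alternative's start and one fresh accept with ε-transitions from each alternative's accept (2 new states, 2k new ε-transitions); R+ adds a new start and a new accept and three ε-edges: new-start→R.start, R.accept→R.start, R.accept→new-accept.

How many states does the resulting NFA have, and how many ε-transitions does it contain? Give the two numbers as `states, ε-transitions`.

14, 13

Recursing over subexpressions:
Each of the 4 symbol leaves contributes 2 states and 0 ε-transitions.
  z ∪ y = 6 states, 4 ε-transitions
  (z ∪ y)+ = 8 states, 7 ε-transitions
  (z ∪ y)+ ∪ z ∪ y = 14 states, 13 ε-transitions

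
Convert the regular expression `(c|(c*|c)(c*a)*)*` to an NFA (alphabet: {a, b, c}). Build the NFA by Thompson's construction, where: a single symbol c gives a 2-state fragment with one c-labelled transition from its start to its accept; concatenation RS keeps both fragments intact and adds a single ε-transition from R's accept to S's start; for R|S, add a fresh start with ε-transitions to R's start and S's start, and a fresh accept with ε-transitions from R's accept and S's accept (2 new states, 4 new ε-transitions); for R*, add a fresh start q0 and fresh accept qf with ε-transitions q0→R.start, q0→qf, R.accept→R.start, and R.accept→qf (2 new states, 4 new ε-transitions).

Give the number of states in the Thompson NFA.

Recursing over subexpressions:
Each of the 5 symbol leaves contributes a 2-state fragment.
  c* = 4 states
  c*|c = 8 states
  c* = 4 states
  c*a = 6 states
  (c*a)* = 8 states
  (c*|c)(c*a)* = 16 states
  c|(c*|c)(c*a)* = 20 states
  (c|(c*|c)(c*a)*)* = 22 states

22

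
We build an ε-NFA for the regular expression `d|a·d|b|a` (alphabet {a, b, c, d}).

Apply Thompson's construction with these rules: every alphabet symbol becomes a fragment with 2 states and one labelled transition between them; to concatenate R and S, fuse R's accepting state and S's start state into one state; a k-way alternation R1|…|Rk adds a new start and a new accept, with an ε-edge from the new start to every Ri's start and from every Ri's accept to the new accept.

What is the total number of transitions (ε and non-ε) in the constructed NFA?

Per subexpression:
Each of the 5 symbol leaves contributes 1 transition (1 symbol, 0 ε).
  a·d — 2 transitions (2 symbol, 0 ε)
  d|a·d|b|a — 13 transitions (5 symbol, 8 ε)

13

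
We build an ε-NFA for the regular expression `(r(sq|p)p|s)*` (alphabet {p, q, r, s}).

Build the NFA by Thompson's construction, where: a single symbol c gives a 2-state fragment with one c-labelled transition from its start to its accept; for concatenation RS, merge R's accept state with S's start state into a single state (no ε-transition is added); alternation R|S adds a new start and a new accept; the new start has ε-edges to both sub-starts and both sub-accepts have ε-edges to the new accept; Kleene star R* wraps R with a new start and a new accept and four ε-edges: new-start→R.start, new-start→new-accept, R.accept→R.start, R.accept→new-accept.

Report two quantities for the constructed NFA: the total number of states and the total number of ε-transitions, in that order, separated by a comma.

Recursing over subexpressions:
Each of the 6 symbol leaves contributes 2 states and 0 ε-transitions.
  sq = 3 states, 0 ε-transitions
  sq|p = 7 states, 4 ε-transitions
  r(sq|p)p = 9 states, 4 ε-transitions
  r(sq|p)p|s = 13 states, 8 ε-transitions
  (r(sq|p)p|s)* = 15 states, 12 ε-transitions

15, 12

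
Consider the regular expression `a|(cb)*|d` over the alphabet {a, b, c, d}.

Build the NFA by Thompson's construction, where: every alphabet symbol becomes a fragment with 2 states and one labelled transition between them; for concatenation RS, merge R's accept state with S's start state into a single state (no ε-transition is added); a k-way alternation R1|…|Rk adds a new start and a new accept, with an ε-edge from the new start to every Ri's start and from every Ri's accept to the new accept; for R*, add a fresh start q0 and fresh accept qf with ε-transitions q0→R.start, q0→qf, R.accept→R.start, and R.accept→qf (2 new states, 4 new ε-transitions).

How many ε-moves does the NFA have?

10

Building bottom-up:
Each of the 4 symbol leaves contributes 0 ε-transitions.
  cb → 0 ε-transitions
  (cb)* → 4 ε-transitions
  a|(cb)*|d → 10 ε-transitions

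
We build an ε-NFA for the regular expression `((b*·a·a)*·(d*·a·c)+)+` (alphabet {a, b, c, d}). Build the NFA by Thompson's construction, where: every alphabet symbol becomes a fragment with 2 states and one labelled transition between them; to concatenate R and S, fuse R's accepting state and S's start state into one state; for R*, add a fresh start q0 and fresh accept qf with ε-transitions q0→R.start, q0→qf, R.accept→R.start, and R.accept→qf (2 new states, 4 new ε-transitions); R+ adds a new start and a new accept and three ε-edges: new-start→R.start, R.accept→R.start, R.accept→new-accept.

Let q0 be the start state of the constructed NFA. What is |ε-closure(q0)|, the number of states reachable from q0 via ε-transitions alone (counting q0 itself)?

9

Let C(F) = |ε-closure(F.start)| within fragment F, and note whether F accepts ε. Symbol fragments have C = 1 and do not accept ε. Then:
  b* — new start has ε-edges to the inner start and to the new accept, so C = 2 + 1 = 3
  b*·a·a — C = 3 + (1−1) = 3 (closure spills across the concat boundary because the left factor accepts ε)
  (b*·a·a)* — the star's fresh start ε-reaches both the body's start and the fresh accept: C = 2 + 3 = 5
  d* — new start has ε-edges to the inner start and to the new accept, so C = 2 + 1 = 3
  d*·a·c — the left operand accepts ε, so the closure extends into the next operand (the shared merged state is already counted); C = 3 + (1−1) = 3
  (d*·a·c)+ — C = 1 + 3 = 4 (the body doesn't accept ε, so the new accept is not reached)
  (b*·a·a)*·(d*·a·c)+ — C = 5 + (4−1) = 8 (closure spills across the concat boundary because the left factor accepts ε)
  ((b*·a·a)*·(d*·a·c)+)+ — C = 1 + 8 = 9 (the body doesn't accept ε, so the new accept is not reached)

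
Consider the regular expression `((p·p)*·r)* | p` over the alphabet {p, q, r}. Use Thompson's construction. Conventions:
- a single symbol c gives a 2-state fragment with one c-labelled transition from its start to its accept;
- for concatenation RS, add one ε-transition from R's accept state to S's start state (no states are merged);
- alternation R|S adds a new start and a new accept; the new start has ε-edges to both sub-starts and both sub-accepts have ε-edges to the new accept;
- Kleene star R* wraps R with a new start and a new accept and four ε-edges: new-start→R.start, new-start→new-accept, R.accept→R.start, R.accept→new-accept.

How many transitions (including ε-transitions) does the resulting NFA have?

Bottom-up over the parse tree:
Each of the 4 symbol leaves contributes 1 transition (1 symbol, 0 ε).
  p·p — 3 transitions (2 symbol, 1 ε)
  (p·p)* — 7 transitions (2 symbol, 5 ε)
  (p·p)*·r — 9 transitions (3 symbol, 6 ε)
  ((p·p)*·r)* — 13 transitions (3 symbol, 10 ε)
  ((p·p)*·r)* | p — 18 transitions (4 symbol, 14 ε)

18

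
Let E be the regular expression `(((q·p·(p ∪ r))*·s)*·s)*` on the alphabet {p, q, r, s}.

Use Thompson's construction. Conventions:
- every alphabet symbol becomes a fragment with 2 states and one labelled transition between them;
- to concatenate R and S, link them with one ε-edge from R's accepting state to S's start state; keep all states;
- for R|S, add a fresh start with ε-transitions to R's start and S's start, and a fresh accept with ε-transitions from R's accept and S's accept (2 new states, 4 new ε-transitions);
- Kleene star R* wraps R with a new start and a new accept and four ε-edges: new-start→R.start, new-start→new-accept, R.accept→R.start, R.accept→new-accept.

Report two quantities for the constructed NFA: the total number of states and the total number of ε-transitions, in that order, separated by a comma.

Bottom-up over the parse tree:
Each of the 6 symbol leaves contributes 2 states and 0 ε-transitions.
  p ∪ r — 6 states, 4 ε-transitions
  q·p·(p ∪ r) — 10 states, 6 ε-transitions
  (q·p·(p ∪ r))* — 12 states, 10 ε-transitions
  (q·p·(p ∪ r))*·s — 14 states, 11 ε-transitions
  ((q·p·(p ∪ r))*·s)* — 16 states, 15 ε-transitions
  ((q·p·(p ∪ r))*·s)*·s — 18 states, 16 ε-transitions
  (((q·p·(p ∪ r))*·s)*·s)* — 20 states, 20 ε-transitions

20, 20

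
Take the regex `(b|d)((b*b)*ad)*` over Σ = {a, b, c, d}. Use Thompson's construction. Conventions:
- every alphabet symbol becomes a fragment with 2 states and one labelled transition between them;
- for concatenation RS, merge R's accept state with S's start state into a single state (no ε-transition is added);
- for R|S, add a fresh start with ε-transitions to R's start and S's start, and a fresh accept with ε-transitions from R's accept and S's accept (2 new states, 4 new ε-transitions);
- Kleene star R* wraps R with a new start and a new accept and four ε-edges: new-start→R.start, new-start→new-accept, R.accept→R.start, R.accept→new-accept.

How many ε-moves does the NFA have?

16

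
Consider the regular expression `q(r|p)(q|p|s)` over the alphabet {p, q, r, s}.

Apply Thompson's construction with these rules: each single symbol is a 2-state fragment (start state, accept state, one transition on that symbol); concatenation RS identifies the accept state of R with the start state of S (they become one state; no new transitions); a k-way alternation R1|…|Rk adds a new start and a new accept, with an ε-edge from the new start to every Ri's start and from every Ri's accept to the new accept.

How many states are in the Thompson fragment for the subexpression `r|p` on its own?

6

Fragment for `r|p`:
Each of the 2 symbol leaves contributes a 2-state fragment.
  r|p — 6 states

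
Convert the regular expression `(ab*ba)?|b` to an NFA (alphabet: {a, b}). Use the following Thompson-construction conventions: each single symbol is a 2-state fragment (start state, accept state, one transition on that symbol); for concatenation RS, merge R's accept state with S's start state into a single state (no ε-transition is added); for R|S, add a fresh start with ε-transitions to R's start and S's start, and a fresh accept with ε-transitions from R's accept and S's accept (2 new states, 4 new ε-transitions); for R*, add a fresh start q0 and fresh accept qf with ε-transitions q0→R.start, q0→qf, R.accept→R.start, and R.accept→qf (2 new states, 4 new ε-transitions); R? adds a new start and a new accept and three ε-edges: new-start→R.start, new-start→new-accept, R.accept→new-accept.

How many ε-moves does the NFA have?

11

Recursing over subexpressions:
Each of the 5 symbol leaves contributes 0 ε-transitions.
  b* : 4 ε-transitions
  ab*ba : 4 ε-transitions
  (ab*ba)? : 7 ε-transitions
  (ab*ba)?|b : 11 ε-transitions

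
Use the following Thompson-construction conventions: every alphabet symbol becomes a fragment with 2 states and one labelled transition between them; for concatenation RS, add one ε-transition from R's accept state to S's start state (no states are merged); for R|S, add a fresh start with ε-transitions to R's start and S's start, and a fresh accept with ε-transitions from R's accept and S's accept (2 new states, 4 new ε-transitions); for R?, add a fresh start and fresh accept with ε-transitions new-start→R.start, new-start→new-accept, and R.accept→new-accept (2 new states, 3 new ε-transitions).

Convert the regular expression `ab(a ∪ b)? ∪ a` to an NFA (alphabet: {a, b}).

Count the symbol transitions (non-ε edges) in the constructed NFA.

Building bottom-up:
Each of the 5 symbol leaves contributes exactly 1 symbol transition.
  a ∪ b : 2 symbol transitions
  (a ∪ b)? : 2 symbol transitions
  ab(a ∪ b)? : 4 symbol transitions
  ab(a ∪ b)? ∪ a : 5 symbol transitions

5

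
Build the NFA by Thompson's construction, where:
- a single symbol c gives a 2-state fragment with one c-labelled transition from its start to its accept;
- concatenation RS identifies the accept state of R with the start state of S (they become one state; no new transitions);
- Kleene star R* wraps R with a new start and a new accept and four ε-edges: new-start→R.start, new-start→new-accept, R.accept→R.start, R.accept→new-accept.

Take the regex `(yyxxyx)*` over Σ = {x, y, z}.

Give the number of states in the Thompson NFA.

Recursing over subexpressions:
Each of the 6 symbol leaves contributes a 2-state fragment.
  yyxxyx = 7 states
  (yyxxyx)* = 9 states

9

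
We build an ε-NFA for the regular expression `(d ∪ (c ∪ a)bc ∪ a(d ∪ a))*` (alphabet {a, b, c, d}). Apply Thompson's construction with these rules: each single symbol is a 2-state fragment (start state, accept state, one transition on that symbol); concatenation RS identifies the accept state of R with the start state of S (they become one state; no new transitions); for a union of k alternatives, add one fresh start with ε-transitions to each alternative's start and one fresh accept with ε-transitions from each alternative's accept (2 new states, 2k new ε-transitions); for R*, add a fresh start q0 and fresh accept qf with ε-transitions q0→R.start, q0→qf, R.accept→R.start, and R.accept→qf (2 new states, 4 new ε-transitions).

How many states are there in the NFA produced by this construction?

Bottom-up over the parse tree:
Each of the 8 symbol leaves contributes a 2-state fragment.
  c ∪ a → 6 states
  (c ∪ a)bc → 8 states
  d ∪ a → 6 states
  a(d ∪ a) → 7 states
  d ∪ (c ∪ a)bc ∪ a(d ∪ a) → 19 states
  (d ∪ (c ∪ a)bc ∪ a(d ∪ a))* → 21 states

21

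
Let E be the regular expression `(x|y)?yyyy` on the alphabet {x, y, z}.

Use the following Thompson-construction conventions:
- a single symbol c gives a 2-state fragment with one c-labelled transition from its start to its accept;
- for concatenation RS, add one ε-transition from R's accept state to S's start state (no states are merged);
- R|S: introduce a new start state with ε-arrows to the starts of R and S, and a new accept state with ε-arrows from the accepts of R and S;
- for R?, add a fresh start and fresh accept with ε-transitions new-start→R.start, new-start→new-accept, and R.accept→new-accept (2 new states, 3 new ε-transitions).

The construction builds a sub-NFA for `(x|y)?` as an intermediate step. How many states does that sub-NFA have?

8

Fragment for `(x|y)?`:
Each of the 2 symbol leaves contributes a 2-state fragment.
  x|y = 6 states
  (x|y)? = 8 states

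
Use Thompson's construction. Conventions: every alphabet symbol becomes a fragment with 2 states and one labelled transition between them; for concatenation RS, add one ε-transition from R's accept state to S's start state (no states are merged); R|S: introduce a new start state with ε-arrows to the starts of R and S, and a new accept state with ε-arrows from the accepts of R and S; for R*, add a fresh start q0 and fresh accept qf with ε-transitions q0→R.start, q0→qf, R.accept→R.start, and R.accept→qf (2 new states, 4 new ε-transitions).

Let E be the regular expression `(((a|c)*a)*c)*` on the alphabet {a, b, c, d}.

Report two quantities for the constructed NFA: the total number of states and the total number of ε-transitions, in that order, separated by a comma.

16, 18

By structural recursion:
Each of the 4 symbol leaves contributes 2 states and 0 ε-transitions.
  a|c — 6 states, 4 ε-transitions
  (a|c)* — 8 states, 8 ε-transitions
  (a|c)*a — 10 states, 9 ε-transitions
  ((a|c)*a)* — 12 states, 13 ε-transitions
  ((a|c)*a)*c — 14 states, 14 ε-transitions
  (((a|c)*a)*c)* — 16 states, 18 ε-transitions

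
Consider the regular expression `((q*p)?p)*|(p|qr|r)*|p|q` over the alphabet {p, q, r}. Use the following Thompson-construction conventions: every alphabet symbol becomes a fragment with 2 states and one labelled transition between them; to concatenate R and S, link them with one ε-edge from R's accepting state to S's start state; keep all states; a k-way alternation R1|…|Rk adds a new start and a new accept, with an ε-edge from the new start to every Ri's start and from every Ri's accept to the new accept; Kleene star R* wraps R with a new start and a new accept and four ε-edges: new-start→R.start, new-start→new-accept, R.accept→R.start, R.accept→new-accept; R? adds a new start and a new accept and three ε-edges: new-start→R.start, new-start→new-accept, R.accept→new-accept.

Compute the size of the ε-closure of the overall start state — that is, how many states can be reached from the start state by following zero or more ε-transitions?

19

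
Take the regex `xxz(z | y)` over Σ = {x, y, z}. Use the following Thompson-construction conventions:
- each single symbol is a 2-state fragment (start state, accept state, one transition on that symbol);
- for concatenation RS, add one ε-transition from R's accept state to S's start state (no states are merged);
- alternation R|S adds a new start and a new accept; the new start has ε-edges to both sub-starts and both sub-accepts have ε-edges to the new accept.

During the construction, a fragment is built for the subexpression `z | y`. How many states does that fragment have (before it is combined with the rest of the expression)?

6

Fragment for `z | y`:
Each of the 2 symbol leaves contributes a 2-state fragment.
  z | y : 6 states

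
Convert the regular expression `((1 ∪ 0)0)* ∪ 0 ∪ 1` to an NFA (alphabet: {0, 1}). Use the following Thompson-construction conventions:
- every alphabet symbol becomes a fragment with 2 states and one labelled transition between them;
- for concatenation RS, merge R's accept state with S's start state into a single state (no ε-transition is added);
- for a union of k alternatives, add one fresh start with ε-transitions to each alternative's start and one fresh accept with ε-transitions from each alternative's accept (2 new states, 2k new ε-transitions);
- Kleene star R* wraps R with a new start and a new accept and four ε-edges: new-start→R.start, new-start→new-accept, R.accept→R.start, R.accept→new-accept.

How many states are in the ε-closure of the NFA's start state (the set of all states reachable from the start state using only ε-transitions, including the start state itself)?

Let C(F) = |ε-closure(F.start)| within fragment F, and note whether F accepts ε. Symbol fragments have C = 1 and do not accept ε. Then:
  1 ∪ 0 : |ε-closure| = 1 + 1 + 1 = 3 (the new accept is not ε-reachable since no branch accepts ε)
  (1 ∪ 0)0 : same as the first factor's closure: |ε-closure| = 3
  ((1 ∪ 0)0)* : |ε-closure| = 1 (new start) + 3 (body) + 1 (new accept) = 5
  ((1 ∪ 0)0)* ∪ 0 ∪ 1 : |ε-closure| = 1 (new start) + (5 + 1 + 1) + 1 (new accept, since some branch ε-reaches its own accept) = 9

9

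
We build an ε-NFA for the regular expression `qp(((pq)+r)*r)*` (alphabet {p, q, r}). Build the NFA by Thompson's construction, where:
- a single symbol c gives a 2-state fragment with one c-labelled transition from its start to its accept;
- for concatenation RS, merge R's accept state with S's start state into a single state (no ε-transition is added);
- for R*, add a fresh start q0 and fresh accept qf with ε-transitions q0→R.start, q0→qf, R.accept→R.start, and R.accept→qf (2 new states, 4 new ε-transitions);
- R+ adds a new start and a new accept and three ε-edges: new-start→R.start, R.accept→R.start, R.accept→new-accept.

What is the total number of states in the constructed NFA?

By structural recursion:
Each of the 6 symbol leaves contributes a 2-state fragment.
  pq : 3 states
  (pq)+ : 5 states
  (pq)+r : 6 states
  ((pq)+r)* : 8 states
  ((pq)+r)*r : 9 states
  (((pq)+r)*r)* : 11 states
  qp(((pq)+r)*r)* : 13 states

13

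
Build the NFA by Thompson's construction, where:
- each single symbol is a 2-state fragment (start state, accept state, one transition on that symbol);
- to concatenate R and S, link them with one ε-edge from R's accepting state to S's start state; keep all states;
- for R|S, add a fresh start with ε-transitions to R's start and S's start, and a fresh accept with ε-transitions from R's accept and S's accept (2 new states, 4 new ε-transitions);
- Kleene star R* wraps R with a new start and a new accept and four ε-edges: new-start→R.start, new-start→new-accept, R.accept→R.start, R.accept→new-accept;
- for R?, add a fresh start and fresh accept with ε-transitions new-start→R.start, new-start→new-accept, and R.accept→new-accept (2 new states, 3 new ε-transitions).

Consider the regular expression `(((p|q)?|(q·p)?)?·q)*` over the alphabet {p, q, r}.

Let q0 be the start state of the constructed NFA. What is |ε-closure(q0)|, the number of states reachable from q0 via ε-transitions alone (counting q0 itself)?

15

Let C(F) = |ε-closure(F.start)| within fragment F, and note whether F accepts ε. Symbol fragments have C = 1 and do not accept ε. Then:
  p|q : new start ε-reaches every alternative's start; none of them accept ε, so the new accept is not reached: |closure| = 1 + 1 + 1 = 3
  (p|q)? : new start has ε-edges to the inner start and to the new accept, so |closure| = 2 + 3 = 5
  q·p : same as the first factor's closure: |closure| = 1
  (q·p)? : |closure| = 1 (new start) + 1 (body) + 1 (new accept, via ε) = 3
  (p|q)?|(q·p)? : |closure| = 1 (new start) + (5 + 3) + 1 (new accept, since some branch ε-reaches its own accept) = 10
  ((p|q)?|(q·p)?)? : new start has ε-edges to the inner start and to the new accept, so |closure| = 2 + 10 = 12
  ((p|q)?|(q·p)?)?·q : |closure| = 12 + 1 = 13 (closure spills across the concat boundary because the left factor accepts ε)
  (((p|q)?|(q·p)?)?·q)* : the star's fresh start ε-reaches both the body's start and the fresh accept: |closure| = 2 + 13 = 15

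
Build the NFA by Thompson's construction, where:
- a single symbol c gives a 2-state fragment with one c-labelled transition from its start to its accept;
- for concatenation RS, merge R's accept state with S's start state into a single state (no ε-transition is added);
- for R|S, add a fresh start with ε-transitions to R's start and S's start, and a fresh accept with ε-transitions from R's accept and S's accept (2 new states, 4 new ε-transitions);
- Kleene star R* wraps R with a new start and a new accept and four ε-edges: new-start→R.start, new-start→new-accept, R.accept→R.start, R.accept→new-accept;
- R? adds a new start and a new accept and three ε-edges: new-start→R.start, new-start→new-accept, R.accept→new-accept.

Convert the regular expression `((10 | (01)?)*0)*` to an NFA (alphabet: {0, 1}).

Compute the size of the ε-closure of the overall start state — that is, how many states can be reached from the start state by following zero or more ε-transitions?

10

Compute the ε-closure size of each fragment's start state recursively; a symbol fragment's start has no outgoing ε-edge, so its closure is just itself (size 1).
  10 — same as the first factor's closure: C = 1
  01 — C equals the left operand's closure size = 1 (its accept is not ε-reachable, so the closure stops there)
  (01)? — C = 1 (new start) + 1 (body) + 1 (new accept, via ε) = 3
  10 | (01)? — new start ε-reaches every alternative's start; at least one alternative accepts ε, so the union's new accept is reached too: C = 1 + 1 + 3 + 1 = 6
  (10 | (01)?)* — C = 1 (new start) + 6 (body) + 1 (new accept) = 8
  (10 | (01)?)*0 — the left operand accepts ε, so the closure extends into the next operand (the shared merged state is already counted); C = 8 + (1−1) = 8
  ((10 | (01)?)*0)* — the star's fresh start ε-reaches both the body's start and the fresh accept: C = 2 + 8 = 10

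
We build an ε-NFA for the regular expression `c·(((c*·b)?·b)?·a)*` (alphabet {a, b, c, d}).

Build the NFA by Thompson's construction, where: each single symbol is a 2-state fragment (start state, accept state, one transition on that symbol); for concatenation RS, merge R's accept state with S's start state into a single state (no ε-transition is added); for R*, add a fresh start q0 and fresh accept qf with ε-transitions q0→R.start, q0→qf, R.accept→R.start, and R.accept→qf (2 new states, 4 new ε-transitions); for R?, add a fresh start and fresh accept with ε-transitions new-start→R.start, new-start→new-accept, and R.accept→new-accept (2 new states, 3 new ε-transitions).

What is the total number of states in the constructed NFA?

14

By structural recursion:
Each of the 5 symbol leaves contributes a 2-state fragment.
  c* = 4 states
  c*·b = 5 states
  (c*·b)? = 7 states
  (c*·b)?·b = 8 states
  ((c*·b)?·b)? = 10 states
  ((c*·b)?·b)?·a = 11 states
  (((c*·b)?·b)?·a)* = 13 states
  c·(((c*·b)?·b)?·a)* = 14 states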